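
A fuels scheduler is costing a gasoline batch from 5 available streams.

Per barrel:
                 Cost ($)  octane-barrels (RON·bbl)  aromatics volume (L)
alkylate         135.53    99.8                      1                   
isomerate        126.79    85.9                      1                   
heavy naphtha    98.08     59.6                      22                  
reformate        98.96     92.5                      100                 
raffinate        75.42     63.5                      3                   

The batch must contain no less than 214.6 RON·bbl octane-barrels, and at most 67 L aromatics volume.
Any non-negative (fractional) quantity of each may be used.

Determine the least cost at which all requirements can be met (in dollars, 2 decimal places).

This is a linear program. Let x1 = barrels of alkylate, x2 = barrels of isomerate, x3 = barrels of heavy naphtha, x4 = barrels of reformate, x5 = barrels of raffinate.
Minimise 135.53x1 + 126.79x2 + 98.08x3 + 98.96x4 + 75.42x5 subject to:
  99.8x1 + 85.9x2 + 59.6x3 + 92.5x4 + 63.5x5 ≥ 214.6   (octane-barrels)
  1x1 + 1x2 + 22x3 + 100x4 + 3x5 ≤ 67   (aromatics volume)
  x1, x2, x3, x4, x5 ≥ 0.
The minimum-cost mix takes nothing from alkylate, isomerate, heavy naphtha — only reformate, raffinate. The octane-barrels and aromatics volume requirements are met with equality.
That vertex is x4 = 0.5946, x5 = 2.5134.
Total cost: 98.96·0.5946 + 75.42·2.5134 = 248.4022.

$248.40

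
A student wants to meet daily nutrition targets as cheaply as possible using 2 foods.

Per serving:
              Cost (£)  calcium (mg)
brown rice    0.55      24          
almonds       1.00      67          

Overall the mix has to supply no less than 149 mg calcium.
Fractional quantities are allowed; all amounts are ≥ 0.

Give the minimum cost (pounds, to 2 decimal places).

Let x1 = servings of brown rice, x2 = servings of almonds.
min 0.55x1 + 1x2 subject to:
  24x1 + 67x2 ≥ 149   (calcium)
  x1, x2 ≥ 0.
The optimal basis is {almonds}; brown rice drops out. There the calcium constraint is tight.
So almonds = 2.224 servings.
Total cost: 1·2.224 = 2.2240.

£2.22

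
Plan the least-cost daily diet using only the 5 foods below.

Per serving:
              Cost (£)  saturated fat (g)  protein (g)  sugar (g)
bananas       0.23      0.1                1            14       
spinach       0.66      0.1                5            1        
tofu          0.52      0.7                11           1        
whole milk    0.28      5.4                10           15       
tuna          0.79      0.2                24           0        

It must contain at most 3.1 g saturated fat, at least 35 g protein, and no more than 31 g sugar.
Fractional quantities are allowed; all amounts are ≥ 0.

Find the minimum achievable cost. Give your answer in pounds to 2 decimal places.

£1.13

Let x1 = servings of bananas, x2 = servings of spinach, x3 = servings of tofu, x4 = servings of whole milk, x5 = servings of tuna.
Minimise 0.23x1 + 0.66x2 + 0.52x3 + 0.28x4 + 0.79x5 subject to:
  0.1x1 + 0.1x2 + 0.7x3 + 5.4x4 + 0.2x5 ≤ 3.1   (saturated fat)
  1x1 + 5x2 + 11x3 + 10x4 + 24x5 ≥ 35   (protein)
  14x1 + 1x2 + 1x3 + 15x4 ≤ 31   (sugar)
  x1, x2, x3, x4, x5 ≥ 0.
The optimal basis is {whole milk, tuna}; bananas, spinach, tofu drop out. Binding constraints: saturated fat and protein.
That vertex is x4 = 0.5282, x5 = 1.238.
Objective = 0.28·0.5282 + 0.79·1.238 = 1.1259.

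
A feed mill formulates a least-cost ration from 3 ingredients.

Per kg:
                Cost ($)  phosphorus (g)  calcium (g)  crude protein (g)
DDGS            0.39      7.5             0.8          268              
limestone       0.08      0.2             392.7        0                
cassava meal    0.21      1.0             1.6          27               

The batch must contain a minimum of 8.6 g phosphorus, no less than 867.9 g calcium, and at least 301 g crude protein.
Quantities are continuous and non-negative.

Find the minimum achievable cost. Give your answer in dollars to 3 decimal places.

$0.615

Treat it as an LP. Let x1 = kg of DDGS, x2 = kg of limestone, x3 = kg of cassava meal.
Minimize 0.39x1 + 0.08x2 + 0.21x3 with:
  7.5x1 + 0.2x2 + 1x3 ≥ 8.6   (phosphorus)
  0.8x1 + 392.7x2 + 1.6x3 ≥ 867.9   (calcium)
  268x1 + 27x3 ≥ 301   (crude protein)
  x1, x2, x3 ≥ 0.
At the optimum only DDGS, limestone are positive (cassava meal = 0). Binding constraints: calcium and crude protein.
Solving gives x1 = 1.123, x2 = 2.208.
Hence cost = 0.39·1.123 + 0.08·2.208 = $0.61461.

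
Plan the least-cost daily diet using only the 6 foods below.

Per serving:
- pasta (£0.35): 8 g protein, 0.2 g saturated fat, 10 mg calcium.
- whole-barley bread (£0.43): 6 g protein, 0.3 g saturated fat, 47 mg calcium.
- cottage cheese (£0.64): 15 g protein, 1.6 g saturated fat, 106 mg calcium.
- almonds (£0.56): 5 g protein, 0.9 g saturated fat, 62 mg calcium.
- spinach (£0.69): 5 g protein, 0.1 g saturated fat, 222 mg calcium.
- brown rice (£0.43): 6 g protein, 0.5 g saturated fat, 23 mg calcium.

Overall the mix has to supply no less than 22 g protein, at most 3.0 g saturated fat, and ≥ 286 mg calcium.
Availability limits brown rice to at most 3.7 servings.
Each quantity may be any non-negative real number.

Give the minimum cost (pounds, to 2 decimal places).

This is a linear program. Let x1 = servings of pasta, x2 = servings of whole-barley bread, x3 = servings of cottage cheese, x4 = servings of almonds, x5 = servings of spinach, x6 = servings of brown rice.
Minimize 0.35x1 + 0.43x2 + 0.64x3 + 0.56x4 + 0.69x5 + 0.43x6 subject to:
  8x1 + 6x2 + 15x3 + 5x4 + 5x5 + 6x6 ≥ 22   (protein)
  0.2x1 + 0.3x2 + 1.6x3 + 0.9x4 + 0.1x5 + 0.5x6 ≤ 3   (saturated fat)
  10x1 + 47x2 + 106x3 + 62x4 + 222x5 + 23x6 ≥ 286   (calcium)
  x6 ≤ 3.7
  x1, x2, x3, x4, x5, x6 ≥ 0.
The cheapest feasible vertex uses only cottage cheese, spinach; pasta, whole-barley bread, almonds, brown rice are not used. There the protein and calcium constraints are tight.
Solving gives x3 = 1.234, x5 = 0.6993.
Total cost: 0.64·1.234 + 0.69·0.6993 = 1.2723.

£1.27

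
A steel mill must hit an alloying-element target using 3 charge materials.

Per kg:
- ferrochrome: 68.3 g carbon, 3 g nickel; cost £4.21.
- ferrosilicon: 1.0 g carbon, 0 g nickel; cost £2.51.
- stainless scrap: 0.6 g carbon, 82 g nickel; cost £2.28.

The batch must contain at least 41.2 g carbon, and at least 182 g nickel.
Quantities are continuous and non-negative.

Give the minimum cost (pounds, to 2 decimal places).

£7.47

This is a linear program. Let x1 = kg of ferrochrome, x2 = kg of ferrosilicon, x3 = kg of stainless scrap.
Minimize 4.21x1 + 2.51x2 + 2.28x3 with:
  68.3x1 + 1x2 + 0.6x3 ≥ 41.2   (carbon)
  3x1 + 82x3 ≥ 182   (nickel)
  x1, x2, x3 ≥ 0.
The minimum-cost mix takes nothing from ferrosilicon — only ferrochrome, stainless scrap. There the carbon and nickel constraints are tight.
Solving gives x1 = 0.5839, x3 = 2.198.
Total cost: 4.21·0.5839 + 2.28·2.198 = 7.4697.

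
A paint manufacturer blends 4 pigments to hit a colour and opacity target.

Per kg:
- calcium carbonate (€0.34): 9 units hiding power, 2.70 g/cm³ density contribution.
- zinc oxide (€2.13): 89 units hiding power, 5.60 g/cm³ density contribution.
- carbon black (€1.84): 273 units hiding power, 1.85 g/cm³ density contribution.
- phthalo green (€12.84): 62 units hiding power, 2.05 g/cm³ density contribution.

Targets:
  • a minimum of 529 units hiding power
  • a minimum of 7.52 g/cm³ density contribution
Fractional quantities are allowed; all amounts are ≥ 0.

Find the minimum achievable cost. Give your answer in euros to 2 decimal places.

€3.98

Let x1 = kg of calcium carbonate, x2 = kg of zinc oxide, x3 = kg of carbon black, x4 = kg of phthalo green.
Minimise 0.34x1 + 2.13x2 + 1.84x3 + 12.84x4 with:
  9x1 + 89x2 + 273x3 + 62x4 ≥ 529   (hiding power)
  2.7x1 + 5.6x2 + 1.85x3 + 2.05x4 ≥ 7.52   (density contribution)
  x1, x2, x3, x4 ≥ 0.
The optimal basis is {calcium carbonate, carbon black}; zinc oxide, phthalo green drop out. Binding constraints: hiding power and density contribution.
Optimal quantities: calcium carbonate = 1.491 kg, carbon black = 1.889 kg.
Objective = 0.34·1.491 + 1.84·1.889 = 3.9827.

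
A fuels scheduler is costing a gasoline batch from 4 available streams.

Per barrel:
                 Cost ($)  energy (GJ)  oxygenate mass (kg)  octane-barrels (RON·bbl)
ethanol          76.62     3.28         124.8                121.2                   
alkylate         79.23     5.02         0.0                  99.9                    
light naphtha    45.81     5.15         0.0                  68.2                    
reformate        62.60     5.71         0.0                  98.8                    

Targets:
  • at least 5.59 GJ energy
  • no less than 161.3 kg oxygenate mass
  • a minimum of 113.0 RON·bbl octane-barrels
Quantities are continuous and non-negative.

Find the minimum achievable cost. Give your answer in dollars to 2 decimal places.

Treat it as an LP. Let x1 = barrels of ethanol, x2 = barrels of alkylate, x3 = barrels of light naphtha, x4 = barrels of reformate.
Minimise 76.62x1 + 79.23x2 + 45.81x3 + 62.6x4 with:
  3.28x1 + 5.02x2 + 5.15x3 + 5.71x4 ≥ 5.59   (energy)
  124.8x1 ≥ 161.3   (oxygenate mass)
  121.2x1 + 99.9x2 + 68.2x3 + 98.8x4 ≥ 113   (octane-barrels)
  x1, x2, x3, x4 ≥ 0.
The optimal basis is {ethanol, light naphtha}; alkylate, reformate drop out. There the energy and oxygenate mass constraints are tight.
So ethanol = 1.29247 barrels, light naphtha = 0.262273 barrels.
Cost = 76.62·1.29247 + 45.81·0.262273 = 111.0438.

$111.04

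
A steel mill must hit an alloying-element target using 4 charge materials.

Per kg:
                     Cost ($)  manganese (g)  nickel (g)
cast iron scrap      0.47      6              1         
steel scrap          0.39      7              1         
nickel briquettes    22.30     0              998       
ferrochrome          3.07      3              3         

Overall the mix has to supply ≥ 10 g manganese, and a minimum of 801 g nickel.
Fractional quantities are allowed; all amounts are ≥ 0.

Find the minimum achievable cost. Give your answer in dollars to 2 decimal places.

$18.42

Let x1 = kg of cast iron scrap, x2 = kg of steel scrap, x3 = kg of nickel briquettes, x4 = kg of ferrochrome.
Minimise 0.47x1 + 0.39x2 + 22.3x3 + 3.07x4 subject to:
  6x1 + 7x2 + 3x4 ≥ 10   (manganese)
  1x1 + 1x2 + 998x3 + 3x4 ≥ 801   (nickel)
  x1, x2, x3, x4 ≥ 0.
The optimal basis is {steel scrap, nickel briquettes}; cast iron scrap, ferrochrome drop out. There the manganese and nickel constraints are tight.
Optimal quantities: steel scrap = 1.429 kg, nickel briquettes = 0.8012 kg.
Cost = 0.39·1.429 + 22.3·0.8012 = 18.4241.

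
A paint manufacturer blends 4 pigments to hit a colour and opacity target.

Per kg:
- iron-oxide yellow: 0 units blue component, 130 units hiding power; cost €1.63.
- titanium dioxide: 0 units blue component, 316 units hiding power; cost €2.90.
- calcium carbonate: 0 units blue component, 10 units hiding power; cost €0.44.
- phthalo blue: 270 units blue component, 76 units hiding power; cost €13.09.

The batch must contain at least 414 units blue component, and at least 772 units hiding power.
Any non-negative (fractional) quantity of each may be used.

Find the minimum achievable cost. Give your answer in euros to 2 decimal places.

€26.09

Let x1 = kg of iron-oxide yellow, x2 = kg of titanium dioxide, x3 = kg of calcium carbonate, x4 = kg of phthalo blue.
Minimise 1.63x1 + 2.9x2 + 0.44x3 + 13.09x4 subject to:
  270x4 ≥ 414   (blue component)
  130x1 + 316x2 + 10x3 + 76x4 ≥ 772   (hiding power)
  x1, x2, x3, x4 ≥ 0.
The cheapest feasible vertex uses only titanium dioxide, phthalo blue; iron-oxide yellow, calcium carbonate are not used. Binding constraints: blue component and hiding power.
So titanium dioxide = 2.0743 kg, phthalo blue = 1.5333 kg.
Total cost: 2.9·2.0743 + 13.09·1.5333 = 26.0864.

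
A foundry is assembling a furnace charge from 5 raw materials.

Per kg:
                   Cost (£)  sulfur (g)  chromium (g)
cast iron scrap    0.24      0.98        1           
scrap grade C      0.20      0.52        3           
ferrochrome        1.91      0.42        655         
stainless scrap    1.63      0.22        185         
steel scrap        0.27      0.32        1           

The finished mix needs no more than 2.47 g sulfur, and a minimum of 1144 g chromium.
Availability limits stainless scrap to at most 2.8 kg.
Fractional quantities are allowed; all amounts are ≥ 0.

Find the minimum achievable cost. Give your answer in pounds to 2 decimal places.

£3.34

Set it up as a linear program. Let x1 = kg of cast iron scrap, x2 = kg of scrap grade C, x3 = kg of ferrochrome, x4 = kg of stainless scrap, x5 = kg of steel scrap.
Minimise 0.24x1 + 0.2x2 + 1.91x3 + 1.63x4 + 0.27x5 s.t.:
  0.98x1 + 0.52x2 + 0.42x3 + 0.22x4 + 0.32x5 ≤ 2.47   (sulfur)
  1x1 + 3x2 + 655x3 + 185x4 + 1x5 ≥ 1144   (chromium)
  x4 ≤ 2.8
  x1, x2, x3, x4, x5 ≥ 0.
At the optimum only ferrochrome is positive (cast iron scrap, scrap grade C, stainless scrap, steel scrap = 0). Binding constraint: chromium.
Optimal quantities: ferrochrome = 1.747 kg.
Cost = 1.91·1.747 = 3.3368.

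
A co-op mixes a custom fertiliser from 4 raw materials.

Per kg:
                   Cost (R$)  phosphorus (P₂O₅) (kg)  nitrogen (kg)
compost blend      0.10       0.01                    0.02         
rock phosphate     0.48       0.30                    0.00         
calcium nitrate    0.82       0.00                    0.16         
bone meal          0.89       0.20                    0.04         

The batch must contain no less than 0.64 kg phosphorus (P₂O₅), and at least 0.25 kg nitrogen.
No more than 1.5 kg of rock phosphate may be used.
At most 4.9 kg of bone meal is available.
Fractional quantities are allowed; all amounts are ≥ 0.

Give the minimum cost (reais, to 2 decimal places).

Let x1 = kg of compost blend, x2 = kg of rock phosphate, x3 = kg of calcium nitrate, x4 = kg of bone meal.
min 0.1x1 + 0.48x2 + 0.82x3 + 0.89x4 s.t.:
  0.01x1 + 0.3x2 + 0.2x4 ≥ 0.64   (phosphorus (P₂O₅))
  0.02x1 + 0.16x3 + 0.04x4 ≥ 0.25   (nitrogen)
  x2 ≤ 1.5
  x4 ≤ 4.9
  x1, x2, x3, x4 ≥ 0.
The minimum-cost mix takes nothing from calcium nitrate — only compost blend, rock phosphate, bone meal. The phosphorus (P₂O₅), nitrogen, the rock phosphate cap requirements are met with equality.
That vertex is x1 = 11.78, x2 = 1.5, x4 = 0.3611.
Total cost: 0.1·11.78 + 0.48·1.5 + 0.89·0.3611 = 2.2194.

R$2.22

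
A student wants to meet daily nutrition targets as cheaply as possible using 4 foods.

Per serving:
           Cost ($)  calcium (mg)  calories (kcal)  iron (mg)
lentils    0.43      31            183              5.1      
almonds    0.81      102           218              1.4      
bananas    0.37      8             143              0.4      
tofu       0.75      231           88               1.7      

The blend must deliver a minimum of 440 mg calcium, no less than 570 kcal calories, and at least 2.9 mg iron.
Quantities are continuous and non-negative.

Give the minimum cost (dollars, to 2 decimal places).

Let x1 = servings of lentils, x2 = servings of almonds, x3 = servings of bananas, x4 = servings of tofu.
Minimise 0.43x1 + 0.81x2 + 0.37x3 + 0.75x4 subject to:
  31x1 + 102x2 + 8x3 + 231x4 ≥ 440   (calcium)
  183x1 + 218x2 + 143x3 + 88x4 ≥ 570   (calories)
  5.1x1 + 1.4x2 + 0.4x3 + 1.7x4 ≥ 2.9   (iron)
  x1, x2, x3, x4 ≥ 0.
At the optimum only lentils, tofu are positive (almonds, bananas = 0). Binding constraints: calcium and calories.
Solving gives x1 = 2.35, x4 = 1.589.
Objective = 0.43·2.35 + 0.75·1.589 = 2.2023.

$2.20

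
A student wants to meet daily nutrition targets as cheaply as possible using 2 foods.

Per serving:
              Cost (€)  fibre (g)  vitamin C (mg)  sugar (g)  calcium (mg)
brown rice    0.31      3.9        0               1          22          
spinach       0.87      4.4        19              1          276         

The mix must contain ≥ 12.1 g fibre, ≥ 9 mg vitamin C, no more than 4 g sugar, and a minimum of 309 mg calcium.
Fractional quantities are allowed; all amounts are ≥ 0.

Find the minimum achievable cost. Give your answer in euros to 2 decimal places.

Set it up as a linear program. Let x1 = servings of brown rice, x2 = servings of spinach.
Minimise 0.31x1 + 0.87x2 subject to:
  3.9x1 + 4.4x2 ≥ 12.1   (fibre)
  19x2 ≥ 9   (vitamin C)
  1x1 + 1x2 ≤ 4   (sugar)
  22x1 + 276x2 ≥ 309   (calcium)
  x1, x2 ≥ 0.
Both inputs are positive at the optimum. There the fibre and calcium constraints are tight.
That vertex is x1 = 2.021, x2 = 0.9585.
Total cost: 0.31·2.021 + 0.87·0.9585 = 1.4604.

€1.46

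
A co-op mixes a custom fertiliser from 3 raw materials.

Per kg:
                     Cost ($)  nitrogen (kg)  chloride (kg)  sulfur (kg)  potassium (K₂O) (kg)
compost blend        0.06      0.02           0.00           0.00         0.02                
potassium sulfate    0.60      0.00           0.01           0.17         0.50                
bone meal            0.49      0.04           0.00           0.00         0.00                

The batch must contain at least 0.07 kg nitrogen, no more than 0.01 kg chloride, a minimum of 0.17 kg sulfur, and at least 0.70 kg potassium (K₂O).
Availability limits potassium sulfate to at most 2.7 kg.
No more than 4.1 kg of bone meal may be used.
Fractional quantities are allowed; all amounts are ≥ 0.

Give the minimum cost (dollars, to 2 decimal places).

$1.20

Let x1 = kg of compost blend, x2 = kg of potassium sulfate, x3 = kg of bone meal.
min 0.06x1 + 0.6x2 + 0.49x3 with:
  0.02x1 + 0.04x3 ≥ 0.07   (nitrogen)
  0.01x2 ≤ 0.01   (chloride)
  0.17x2 ≥ 0.17   (sulfur)
  0.02x1 + 0.5x2 ≥ 0.7   (potassium (K₂O))
  x2 ≤ 2.7
  x3 ≤ 4.1
  x1, x2, x3 ≥ 0.
The minimum-cost mix takes nothing from bone meal — only compost blend, potassium sulfate. Binding constraints: chloride, sulfur, potassium (K₂O).
That vertex is x1 = 10, x2 = 1.
Total cost: 0.06·10 + 0.6·1 = 1.2000.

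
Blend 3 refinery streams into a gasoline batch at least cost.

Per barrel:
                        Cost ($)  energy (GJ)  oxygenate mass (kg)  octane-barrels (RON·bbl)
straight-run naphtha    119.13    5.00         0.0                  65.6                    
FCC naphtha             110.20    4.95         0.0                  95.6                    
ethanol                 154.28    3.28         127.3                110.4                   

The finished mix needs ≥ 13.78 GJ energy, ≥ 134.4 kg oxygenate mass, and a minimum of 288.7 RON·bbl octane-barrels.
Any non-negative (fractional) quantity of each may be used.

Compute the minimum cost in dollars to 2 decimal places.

Treat it as an LP. Let x1 = barrels of straight-run naphtha, x2 = barrels of FCC naphtha, x3 = barrels of ethanol.
min 119.13x1 + 110.2x2 + 154.28x3 subject to:
  5x1 + 4.95x2 + 3.28x3 ≥ 13.78   (energy)
  127.3x3 ≥ 134.4   (oxygenate mass)
  65.6x1 + 95.6x2 + 110.4x3 ≥ 288.7   (octane-barrels)
  x1, x2, x3 ≥ 0.
The cheapest feasible vertex uses only FCC naphtha, ethanol; straight-run naphtha is not used. Binding constraints: energy and oxygenate mass.
Solving gives x2 = 2.08425, x3 = 1.05577.
Cost = 110.2·2.08425 + 154.28·1.05577 = 392.5685.

$392.57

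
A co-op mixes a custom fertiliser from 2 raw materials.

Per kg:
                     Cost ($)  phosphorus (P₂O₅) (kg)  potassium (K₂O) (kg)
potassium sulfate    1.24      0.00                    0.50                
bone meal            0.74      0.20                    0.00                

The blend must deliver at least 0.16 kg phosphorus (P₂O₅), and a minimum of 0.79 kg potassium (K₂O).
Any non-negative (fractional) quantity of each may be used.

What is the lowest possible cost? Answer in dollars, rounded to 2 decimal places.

$2.55

Let x1 = kg of potassium sulfate, x2 = kg of bone meal.
Minimize 1.24x1 + 0.74x2 subject to:
  0.2x2 ≥ 0.16   (phosphorus (P₂O₅))
  0.5x1 ≥ 0.79   (potassium (K₂O))
  x1, x2 ≥ 0.
Both inputs are positive at the optimum. There the phosphorus (P₂O₅) and potassium (K₂O) constraints are tight.
So potassium sulfate = 1.58 kg, bone meal = 0.8 kg.
Hence cost = 1.24·1.58 + 0.74·0.8 = $2.5512.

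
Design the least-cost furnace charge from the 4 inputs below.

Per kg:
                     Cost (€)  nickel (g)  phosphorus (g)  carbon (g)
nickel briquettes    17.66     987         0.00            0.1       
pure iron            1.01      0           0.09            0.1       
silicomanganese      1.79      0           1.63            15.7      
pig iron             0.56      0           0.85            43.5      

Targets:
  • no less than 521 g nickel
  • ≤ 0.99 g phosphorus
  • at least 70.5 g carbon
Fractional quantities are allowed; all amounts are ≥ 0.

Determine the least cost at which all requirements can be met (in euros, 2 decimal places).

€3503.57

This is a linear program. Let x1 = kg of nickel briquettes, x2 = kg of pure iron, x3 = kg of silicomanganese, x4 = kg of pig iron.
Minimise 17.66x1 + 1.01x2 + 1.79x3 + 0.56x4 with:
  987x1 ≥ 521   (nickel)
  0.09x2 + 1.63x3 + 0.85x4 ≤ 0.99   (phosphorus)
  0.1x1 + 0.1x2 + 15.7x3 + 43.5x4 ≥ 70.5   (carbon)
  x1, x2, x3, x4 ≥ 0.
The optimal basis is {nickel briquettes, pig iron}; pure iron, silicomanganese drop out. Binding constraints: phosphorus and carbon.
So nickel briquettes = 198.353 kg, pig iron = 1.16471 kg.
Objective = 17.66·198.353 + 0.56·1.16471 = 3503.5662.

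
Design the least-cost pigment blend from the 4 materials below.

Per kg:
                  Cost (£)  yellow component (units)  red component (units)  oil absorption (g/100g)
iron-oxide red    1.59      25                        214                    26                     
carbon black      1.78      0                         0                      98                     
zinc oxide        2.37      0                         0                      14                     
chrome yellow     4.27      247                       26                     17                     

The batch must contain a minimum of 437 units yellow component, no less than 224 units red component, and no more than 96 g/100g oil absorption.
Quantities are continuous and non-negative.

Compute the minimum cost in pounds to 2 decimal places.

£8.53

Let x1 = kg of iron-oxide red, x2 = kg of carbon black, x3 = kg of zinc oxide, x4 = kg of chrome yellow.
Minimize 1.59x1 + 1.78x2 + 2.37x3 + 4.27x4 s.t.:
  25x1 + 247x4 ≥ 437   (yellow component)
  214x1 + 26x4 ≥ 224   (red component)
  26x1 + 98x2 + 14x3 + 17x4 ≤ 96   (oil absorption)
  x1, x2, x3, x4 ≥ 0.
The minimum-cost mix takes nothing from carbon black, zinc oxide — only iron-oxide red, chrome yellow. The yellow component and red component requirements are met with equality.
So iron-oxide red = 0.8421 kg, chrome yellow = 1.684 kg.
Objective = 1.59·0.8421 + 4.27·1.684 = 8.5296.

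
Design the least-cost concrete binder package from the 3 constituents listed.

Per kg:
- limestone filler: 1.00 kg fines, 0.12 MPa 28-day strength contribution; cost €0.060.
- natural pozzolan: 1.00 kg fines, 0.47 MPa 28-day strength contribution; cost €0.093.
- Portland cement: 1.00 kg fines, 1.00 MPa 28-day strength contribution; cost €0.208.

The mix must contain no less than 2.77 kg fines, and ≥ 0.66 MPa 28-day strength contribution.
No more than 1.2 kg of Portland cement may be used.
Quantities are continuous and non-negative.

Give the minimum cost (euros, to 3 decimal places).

Set it up as a linear program. Let x1 = kg of limestone filler, x2 = kg of natural pozzolan, x3 = kg of Portland cement.
min 0.06x1 + 0.093x2 + 0.208x3 subject to:
  1x1 + 1x2 + 1x3 ≥ 2.77   (fines)
  0.12x1 + 0.47x2 + 1x3 ≥ 0.66   (28-day strength contribution)
  x3 ≤ 1.2
  x1, x2, x3 ≥ 0.
The optimal basis is {limestone filler, natural pozzolan}; Portland cement drops out. Binding constraints: fines and 28-day strength contribution.
Solving gives x1 = 1.834, x2 = 0.936.
Objective = 0.06·1.834 + 0.093·0.936 = 0.19709.

€0.197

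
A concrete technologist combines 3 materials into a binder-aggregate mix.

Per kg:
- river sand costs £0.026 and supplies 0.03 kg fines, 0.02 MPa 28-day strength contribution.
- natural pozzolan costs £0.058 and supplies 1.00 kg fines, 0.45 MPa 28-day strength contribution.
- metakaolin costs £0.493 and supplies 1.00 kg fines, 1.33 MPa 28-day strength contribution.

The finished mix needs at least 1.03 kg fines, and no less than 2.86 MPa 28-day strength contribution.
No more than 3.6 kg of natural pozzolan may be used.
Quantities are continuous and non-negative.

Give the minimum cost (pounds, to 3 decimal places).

£0.668

Let x1 = kg of river sand, x2 = kg of natural pozzolan, x3 = kg of metakaolin.
Minimize 0.026x1 + 0.058x2 + 0.493x3 subject to:
  0.03x1 + 1x2 + 1x3 ≥ 1.03   (fines)
  0.02x1 + 0.45x2 + 1.33x3 ≥ 2.86   (28-day strength contribution)
  x2 ≤ 3.6
  x1, x2, x3 ≥ 0.
The optimal basis is {natural pozzolan, metakaolin}; river sand drops out. Binding constraints: 28-day strength contribution and the natural pozzolan cap.
So natural pozzolan = 3.6 kg, metakaolin = 0.9323 kg.
Objective = 0.058·3.6 + 0.493·0.9323 = 0.66842.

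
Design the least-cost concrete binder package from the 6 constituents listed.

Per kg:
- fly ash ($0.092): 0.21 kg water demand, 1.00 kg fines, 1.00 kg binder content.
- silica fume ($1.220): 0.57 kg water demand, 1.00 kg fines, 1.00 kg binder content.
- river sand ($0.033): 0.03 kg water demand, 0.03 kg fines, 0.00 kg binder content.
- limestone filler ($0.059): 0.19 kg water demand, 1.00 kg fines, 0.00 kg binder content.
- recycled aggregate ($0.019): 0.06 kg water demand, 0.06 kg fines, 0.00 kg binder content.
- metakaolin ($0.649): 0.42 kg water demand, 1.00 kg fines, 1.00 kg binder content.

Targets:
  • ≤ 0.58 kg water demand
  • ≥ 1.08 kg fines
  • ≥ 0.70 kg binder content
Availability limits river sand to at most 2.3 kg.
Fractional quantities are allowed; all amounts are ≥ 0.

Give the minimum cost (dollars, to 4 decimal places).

Let x1 = kg of fly ash, x2 = kg of silica fume, x3 = kg of river sand, x4 = kg of limestone filler, x5 = kg of recycled aggregate, x6 = kg of metakaolin.
Minimize 0.092x1 + 1.22x2 + 0.033x3 + 0.059x4 + 0.019x5 + 0.649x6 with:
  0.21x1 + 0.57x2 + 0.03x3 + 0.19x4 + 0.06x5 + 0.42x6 ≤ 0.58   (water demand)
  1x1 + 1x2 + 0.03x3 + 1x4 + 0.06x5 + 1x6 ≥ 1.08   (fines)
  1x1 + 1x2 + 1x6 ≥ 0.7   (binder content)
  x3 ≤ 2.3
  x1, x2, x3, x4, x5, x6 ≥ 0.
At the optimum only fly ash, limestone filler are positive (silica fume, river sand, recycled aggregate, metakaolin = 0). The fines and binder content requirements are met with equality.
Optimal quantities: fly ash = 0.7 kg, limestone filler = 0.38 kg.
Cost = 0.092·0.7 + 0.059·0.38 = 0.086820.

$0.0868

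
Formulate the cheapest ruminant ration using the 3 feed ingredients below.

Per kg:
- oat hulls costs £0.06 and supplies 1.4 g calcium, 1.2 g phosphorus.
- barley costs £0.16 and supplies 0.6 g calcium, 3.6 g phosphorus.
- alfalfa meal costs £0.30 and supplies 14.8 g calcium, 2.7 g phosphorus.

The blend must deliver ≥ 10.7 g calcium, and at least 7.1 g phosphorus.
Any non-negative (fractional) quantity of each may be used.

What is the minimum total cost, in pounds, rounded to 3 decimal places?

This is a linear program. Let x1 = kg of oat hulls, x2 = kg of barley, x3 = kg of alfalfa meal.
Minimize 0.06x1 + 0.16x2 + 0.3x3 subject to:
  1.4x1 + 0.6x2 + 14.8x3 ≥ 10.7   (calcium)
  1.2x1 + 3.6x2 + 2.7x3 ≥ 7.1   (phosphorus)
  x1, x2, x3 ≥ 0.
The cheapest feasible vertex uses only oat hulls, alfalfa meal; barley is not used. There the calcium and phosphorus constraints are tight.
So oat hulls = 5.45 kg, alfalfa meal = 0.2074 kg.
Objective = 0.06·5.45 + 0.3·0.2074 = 0.38922.

£0.389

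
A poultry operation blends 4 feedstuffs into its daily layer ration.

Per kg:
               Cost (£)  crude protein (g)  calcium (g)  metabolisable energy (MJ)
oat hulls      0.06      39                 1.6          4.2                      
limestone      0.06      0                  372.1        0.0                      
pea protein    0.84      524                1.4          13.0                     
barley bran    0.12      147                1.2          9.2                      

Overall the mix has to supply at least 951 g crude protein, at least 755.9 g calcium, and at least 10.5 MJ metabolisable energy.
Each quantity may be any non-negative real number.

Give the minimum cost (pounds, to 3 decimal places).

Let x1 = kg of oat hulls, x2 = kg of limestone, x3 = kg of pea protein, x4 = kg of barley bran.
min 0.06x1 + 0.06x2 + 0.84x3 + 0.12x4 s.t.:
  39x1 + 524x3 + 147x4 ≥ 951   (crude protein)
  1.6x1 + 372.1x2 + 1.4x3 + 1.2x4 ≥ 755.9   (calcium)
  4.2x1 + 13x3 + 9.2x4 ≥ 10.5   (metabolisable energy)
  x1, x2, x3, x4 ≥ 0.
The optimal basis is {limestone, barley bran}; oat hulls, pea protein drop out. The crude protein and calcium requirements are met with equality.
Solving gives x2 = 2.011, x4 = 6.469.
Hence cost = 0.06·2.011 + 0.12·6.469 = £0.89694.

£0.897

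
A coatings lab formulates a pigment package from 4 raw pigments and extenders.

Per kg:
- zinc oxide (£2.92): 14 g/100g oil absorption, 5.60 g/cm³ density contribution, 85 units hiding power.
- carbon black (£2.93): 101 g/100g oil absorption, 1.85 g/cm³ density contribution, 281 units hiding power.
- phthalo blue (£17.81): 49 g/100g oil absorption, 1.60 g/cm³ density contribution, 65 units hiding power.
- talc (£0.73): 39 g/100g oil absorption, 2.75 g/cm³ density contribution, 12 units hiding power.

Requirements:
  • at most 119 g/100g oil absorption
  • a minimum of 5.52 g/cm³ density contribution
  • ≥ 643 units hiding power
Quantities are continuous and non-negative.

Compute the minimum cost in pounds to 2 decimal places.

£20.48

Let x1 = kg of zinc oxide, x2 = kg of carbon black, x3 = kg of phthalo blue, x4 = kg of talc.
Minimize 2.92x1 + 2.93x2 + 17.81x3 + 0.73x4 s.t.:
  14x1 + 101x2 + 49x3 + 39x4 ≤ 119   (oil absorption)
  5.6x1 + 1.85x2 + 1.6x3 + 2.75x4 ≥ 5.52   (density contribution)
  85x1 + 281x2 + 65x3 + 12x4 ≥ 643   (hiding power)
  x1, x2, x3, x4 ≥ 0.
The minimum-cost mix takes nothing from phthalo blue, talc — only zinc oxide, carbon black. Binding constraints: oil absorption and hiding power.
Optimal quantities: zinc oxide = 6.774 kg, carbon black = 0.2393 kg.
Hence cost = 2.92·6.774 + 2.93·0.2393 = £20.4812.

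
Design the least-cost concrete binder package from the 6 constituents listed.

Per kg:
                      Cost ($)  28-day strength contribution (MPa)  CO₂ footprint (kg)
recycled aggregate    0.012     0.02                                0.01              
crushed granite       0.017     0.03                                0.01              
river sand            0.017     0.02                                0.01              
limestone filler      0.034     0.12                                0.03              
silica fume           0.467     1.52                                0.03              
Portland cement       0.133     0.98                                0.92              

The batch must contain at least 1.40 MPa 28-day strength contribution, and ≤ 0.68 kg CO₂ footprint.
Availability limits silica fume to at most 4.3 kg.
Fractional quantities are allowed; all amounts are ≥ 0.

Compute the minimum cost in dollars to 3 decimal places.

$0.308

This is a linear program. Let x1 = kg of recycled aggregate, x2 = kg of crushed granite, x3 = kg of river sand, x4 = kg of limestone filler, x5 = kg of silica fume, x6 = kg of Portland cement.
Minimise 0.012x1 + 0.017x2 + 0.017x3 + 0.034x4 + 0.467x5 + 0.133x6 with:
  0.02x1 + 0.03x2 + 0.02x3 + 0.12x4 + 1.52x5 + 0.98x6 ≥ 1.4   (28-day strength contribution)
  0.01x1 + 0.01x2 + 0.01x3 + 0.03x4 + 0.03x5 + 0.92x6 ≤ 0.68   (CO₂ footprint)
  x5 ≤ 4.3
  x1, x2, x3, x4, x5, x6 ≥ 0.
The minimum-cost mix takes nothing from recycled aggregate, crushed granite, river sand, limestone filler — only silica fume, Portland cement. There the 28-day strength contribution and CO₂ footprint constraints are tight.
Optimal quantities: silica fume = 0.4541 kg, Portland cement = 0.7243 kg.
Hence cost = 0.467·0.4541 + 0.133·0.7243 = $0.30840.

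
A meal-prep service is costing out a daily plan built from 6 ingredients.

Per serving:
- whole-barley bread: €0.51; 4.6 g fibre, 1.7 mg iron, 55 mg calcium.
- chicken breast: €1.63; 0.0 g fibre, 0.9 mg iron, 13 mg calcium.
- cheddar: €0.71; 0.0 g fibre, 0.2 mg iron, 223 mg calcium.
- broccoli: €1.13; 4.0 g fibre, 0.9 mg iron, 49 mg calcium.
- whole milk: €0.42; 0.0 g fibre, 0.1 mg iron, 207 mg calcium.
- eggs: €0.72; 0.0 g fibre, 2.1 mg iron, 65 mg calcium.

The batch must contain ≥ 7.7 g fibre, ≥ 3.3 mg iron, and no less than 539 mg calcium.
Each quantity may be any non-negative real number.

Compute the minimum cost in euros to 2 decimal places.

€1.82

This is a linear program. Let x1 = servings of whole-barley bread, x2 = servings of chicken breast, x3 = servings of cheddar, x4 = servings of broccoli, x5 = servings of whole milk, x6 = servings of eggs.
Minimize 0.51x1 + 1.63x2 + 0.71x3 + 1.13x4 + 0.42x5 + 0.72x6 subject to:
  4.6x1 + 4x4 ≥ 7.7   (fibre)
  1.7x1 + 0.9x2 + 0.2x3 + 0.9x4 + 0.1x5 + 2.1x6 ≥ 3.3   (iron)
  55x1 + 13x2 + 223x3 + 49x4 + 207x5 + 65x6 ≥ 539   (calcium)
  x1, x2, x3, x4, x5, x6 ≥ 0.
The cheapest feasible vertex uses only whole-barley bread, whole milk; chicken breast, cheddar, broccoli, eggs are not used. The iron and calcium requirements are met with equality.
Optimal quantities: whole-barley bread = 1.816 servings, whole milk = 2.121 servings.
Cost = 0.51·1.816 + 0.42·2.121 = 1.8170.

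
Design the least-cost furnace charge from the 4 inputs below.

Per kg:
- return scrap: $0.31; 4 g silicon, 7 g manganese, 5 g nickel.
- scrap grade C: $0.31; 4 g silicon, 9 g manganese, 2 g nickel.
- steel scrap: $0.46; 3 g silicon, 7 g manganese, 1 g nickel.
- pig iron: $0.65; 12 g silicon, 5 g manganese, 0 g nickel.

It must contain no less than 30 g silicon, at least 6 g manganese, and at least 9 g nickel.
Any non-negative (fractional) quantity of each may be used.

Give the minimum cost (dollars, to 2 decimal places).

Treat it as an LP. Let x1 = kg of return scrap, x2 = kg of scrap grade C, x3 = kg of steel scrap, x4 = kg of pig iron.
Minimize 0.31x1 + 0.31x2 + 0.46x3 + 0.65x4 with:
  4x1 + 4x2 + 3x3 + 12x4 ≥ 30   (silicon)
  7x1 + 9x2 + 7x3 + 5x4 ≥ 6   (manganese)
  5x1 + 2x2 + 1x3 ≥ 9   (nickel)
  x1, x2, x3, x4 ≥ 0.
At the optimum only return scrap, pig iron are positive (scrap grade C, steel scrap = 0). The silicon and nickel requirements are met with equality.
So return scrap = 1.8 kg, pig iron = 1.9 kg.
Cost = 0.31·1.8 + 0.65·1.9 = 1.7930.

$1.79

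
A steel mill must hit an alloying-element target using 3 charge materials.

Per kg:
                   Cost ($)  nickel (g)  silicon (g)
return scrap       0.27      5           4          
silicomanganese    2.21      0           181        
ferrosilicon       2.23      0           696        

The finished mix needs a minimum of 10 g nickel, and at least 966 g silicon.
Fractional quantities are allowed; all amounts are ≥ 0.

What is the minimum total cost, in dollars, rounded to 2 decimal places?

$3.61

Let x1 = kg of return scrap, x2 = kg of silicomanganese, x3 = kg of ferrosilicon.
Minimise 0.27x1 + 2.21x2 + 2.23x3 subject to:
  5x1 ≥ 10   (nickel)
  4x1 + 181x2 + 696x3 ≥ 966   (silicon)
  x1, x2, x3 ≥ 0.
The minimum-cost mix takes nothing from silicomanganese — only return scrap, ferrosilicon. The nickel and silicon requirements are met with equality.
So return scrap = 2 kg, ferrosilicon = 1.376 kg.
Total cost: 0.27·2 + 2.23·1.376 = 3.6085.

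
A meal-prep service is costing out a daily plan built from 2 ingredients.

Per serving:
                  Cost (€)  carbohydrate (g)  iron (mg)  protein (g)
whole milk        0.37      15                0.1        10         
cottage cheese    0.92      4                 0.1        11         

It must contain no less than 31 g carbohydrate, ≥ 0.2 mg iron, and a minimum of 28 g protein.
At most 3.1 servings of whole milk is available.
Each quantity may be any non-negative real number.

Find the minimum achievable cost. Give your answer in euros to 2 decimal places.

Let x1 = servings of whole milk, x2 = servings of cottage cheese.
min 0.37x1 + 0.92x2 with:
  15x1 + 4x2 ≥ 31   (carbohydrate)
  0.1x1 + 0.1x2 ≥ 0.2   (iron)
  10x1 + 11x2 ≥ 28   (protein)
  x1 ≤ 3.1
  x1, x2 ≥ 0.
At the optimum only whole milk is positive (cottage cheese = 0). Binding constraint: protein.
Optimal quantities: whole milk = 2.8 servings.
Total cost: 0.37·2.8 = 1.0360.

€1.04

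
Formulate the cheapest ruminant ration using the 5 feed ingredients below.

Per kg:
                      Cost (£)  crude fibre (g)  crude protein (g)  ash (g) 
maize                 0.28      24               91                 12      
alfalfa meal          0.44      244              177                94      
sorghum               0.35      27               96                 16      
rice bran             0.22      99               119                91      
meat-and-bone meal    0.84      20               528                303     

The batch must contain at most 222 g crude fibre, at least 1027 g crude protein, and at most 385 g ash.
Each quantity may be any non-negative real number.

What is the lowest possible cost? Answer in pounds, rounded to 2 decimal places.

£2.32

Treat it as an LP. Let x1 = kg of maize, x2 = kg of alfalfa meal, x3 = kg of sorghum, x4 = kg of rice bran, x5 = kg of meat-and-bone meal.
Minimize 0.28x1 + 0.44x2 + 0.35x3 + 0.22x4 + 0.84x5 with:
  24x1 + 244x2 + 27x3 + 99x4 + 20x5 ≤ 222   (crude fibre)
  91x1 + 177x2 + 96x3 + 119x4 + 528x5 ≥ 1027   (crude protein)
  12x1 + 94x2 + 16x3 + 91x4 + 303x5 ≤ 385   (ash)
  x1, x2, x3, x4, x5 ≥ 0.
The cheapest feasible vertex uses only maize, meat-and-bone meal; alfalfa meal, sorghum, rice bran are not used. Binding constraints: crude protein and ash.
Solving gives x1 = 5.081, x5 = 1.069.
Objective = 0.28·5.081 + 0.84·1.069 = 2.3206.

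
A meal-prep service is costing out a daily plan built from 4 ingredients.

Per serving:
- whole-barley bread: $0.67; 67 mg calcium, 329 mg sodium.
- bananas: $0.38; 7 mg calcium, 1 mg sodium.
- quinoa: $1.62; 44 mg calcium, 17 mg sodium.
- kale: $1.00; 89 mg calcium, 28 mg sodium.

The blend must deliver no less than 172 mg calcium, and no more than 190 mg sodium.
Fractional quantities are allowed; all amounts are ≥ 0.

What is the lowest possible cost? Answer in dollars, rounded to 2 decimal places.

Let x1 = servings of whole-barley bread, x2 = servings of bananas, x3 = servings of quinoa, x4 = servings of kale.
min 0.67x1 + 0.38x2 + 1.62x3 + 1x4 with:
  67x1 + 7x2 + 44x3 + 89x4 ≥ 172   (calcium)
  329x1 + 1x2 + 17x3 + 28x4 ≤ 190   (sodium)
  x1, x2, x3, x4 ≥ 0.
The minimum-cost mix takes nothing from bananas, quinoa — only whole-barley bread, kale. Binding constraints: calcium and sodium.
That vertex is x1 = 0.4413, x4 = 1.6.
Hence cost = 0.67·0.4413 + 1·1.6 = $1.8957.

$1.90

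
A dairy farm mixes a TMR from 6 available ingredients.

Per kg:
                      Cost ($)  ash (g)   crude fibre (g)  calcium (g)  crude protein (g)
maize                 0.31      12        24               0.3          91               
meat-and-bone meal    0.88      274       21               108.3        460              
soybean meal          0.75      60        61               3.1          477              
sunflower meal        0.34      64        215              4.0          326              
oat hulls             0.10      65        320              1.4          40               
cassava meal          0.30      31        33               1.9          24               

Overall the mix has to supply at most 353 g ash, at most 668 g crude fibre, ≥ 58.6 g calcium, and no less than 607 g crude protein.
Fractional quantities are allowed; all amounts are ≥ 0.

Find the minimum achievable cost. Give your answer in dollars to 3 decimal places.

$0.833

Let x1 = kg of maize, x2 = kg of meat-and-bone meal, x3 = kg of soybean meal, x4 = kg of sunflower meal, x5 = kg of oat hulls, x6 = kg of cassava meal.
Minimise 0.31x1 + 0.88x2 + 0.75x3 + 0.34x4 + 0.1x5 + 0.3x6 with:
  12x1 + 274x2 + 60x3 + 64x4 + 65x5 + 31x6 ≤ 353   (ash)
  24x1 + 21x2 + 61x3 + 215x4 + 320x5 + 33x6 ≤ 668   (crude fibre)
  0.3x1 + 108.3x2 + 3.1x3 + 4x4 + 1.4x5 + 1.9x6 ≥ 58.6   (calcium)
  91x1 + 460x2 + 477x3 + 326x4 + 40x5 + 24x6 ≥ 607   (crude protein)
  x1, x2, x3, x4, x5, x6 ≥ 0.
The cheapest feasible vertex uses only meat-and-bone meal, sunflower meal; maize, soybean meal, oat hulls, cassava meal are not used. Binding constraints: calcium and crude protein.
Optimal quantities: meat-and-bone meal = 0.4983 kg, sunflower meal = 1.159 kg.
Cost = 0.88·0.4983 + 0.34·1.159 = 0.83256.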